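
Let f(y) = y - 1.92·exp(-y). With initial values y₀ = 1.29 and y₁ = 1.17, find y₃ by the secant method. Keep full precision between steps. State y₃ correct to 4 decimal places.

0.8363

f(y_0) = 0.761480, f(y_1) = 0.574095
y_2 = 1.170000 - (0.574095)·(1.170000 - 1.290000)/(0.574095 - (0.761480)) = 0.802353; f(y_2) = -0.058332
y_3 = 0.802353 - (-0.058332)·(0.802353 - 1.170000)/(-0.058332 - (0.574095)) = 0.836262; f(y_3) = 0.004274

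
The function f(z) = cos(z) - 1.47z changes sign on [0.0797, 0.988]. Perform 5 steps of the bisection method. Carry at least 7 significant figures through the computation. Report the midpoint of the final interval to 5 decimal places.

f(0.079700) = 0.879667, f(0.988000) = -0.901999 (opposite signs)
step 1: m = 0.533850, f(m) = 0.076095 > 0 → root in [0.533850, 0.988000]
step 2: m = 0.760925, f(m) = -0.394361 < 0 → root in [0.533850, 0.760925]
step 3: m = 0.647388, f(m) = -0.153997 < 0 → root in [0.533850, 0.647388]
step 4: m = 0.590619, f(m) = -0.037613 < 0 → root in [0.533850, 0.590619]
step 5: m = 0.562234, f(m) = 0.019582 > 0 → root in [0.562234, 0.590619]
Midpoint of [0.562234, 0.590619] = 0.576427

0.57643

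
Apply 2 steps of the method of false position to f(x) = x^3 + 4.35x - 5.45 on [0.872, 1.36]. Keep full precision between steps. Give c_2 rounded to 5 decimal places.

f(0.872000) = -0.993745, f(1.360000) = 2.981456
step 1: c = 0.993993, f(c) = -0.144042 < 0 → new bracket [0.993993, 1.360000]
step 2: c = 1.010861, f(c) = -0.019816 < 0 → new bracket [1.010861, 1.360000]

1.01086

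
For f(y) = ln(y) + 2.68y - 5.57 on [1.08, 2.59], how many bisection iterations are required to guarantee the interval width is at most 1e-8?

Initial width b − a = 2.59 − 1.08 = 1.510000.
After n steps the width is (b−a)/2^n; need (b−a)/2^n ≤ 1e-8.
So n ≥ log₂(1.510000/1e-8) = log₂(151000000.0000) ≈ 27.1700.
Hence n = 28.

28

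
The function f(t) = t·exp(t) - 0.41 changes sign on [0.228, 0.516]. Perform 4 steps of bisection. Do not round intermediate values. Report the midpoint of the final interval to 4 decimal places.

f(0.228000) = -0.123613, f(0.516000) = 0.454461 (opposite signs)
step 1: m = 0.372000, f(m) = 0.129635 > 0 → root in [0.228000, 0.372000]
step 2: m = 0.300000, f(m) = -0.005042 < 0 → root in [0.300000, 0.372000]
step 3: m = 0.336000, f(m) = 0.060178 > 0 → root in [0.300000, 0.336000]
step 4: m = 0.318000, f(m) = 0.027052 > 0 → root in [0.300000, 0.318000]
Midpoint of [0.300000, 0.318000] = 0.309000

0.3090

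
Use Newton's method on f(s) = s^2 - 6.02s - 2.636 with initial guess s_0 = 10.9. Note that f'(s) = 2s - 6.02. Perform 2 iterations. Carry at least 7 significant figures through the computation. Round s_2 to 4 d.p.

6.6010

Newton update: s ← s − f(s)/f'(s).
s_0 = 10.900000: f = 50.556000, f' = 15.780000 → s_1 = 10.900000 - (50.556000)/(15.780000) = 7.696198
s_1 = 7.696198: f = 10.264349, f' = 9.372395 → s_2 = 7.696198 - (10.264349)/(9.372395) = 6.601030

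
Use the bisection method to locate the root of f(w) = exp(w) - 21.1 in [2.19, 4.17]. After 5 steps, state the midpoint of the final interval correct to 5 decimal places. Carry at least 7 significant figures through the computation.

f(2.190000) = -12.164787, f(4.170000) = 43.615452 (opposite signs)
step 1: m = 3.180000, f(m) = 2.946754 > 0 → root in [2.190000, 3.180000]
step 2: m = 2.685000, f(m) = -6.441799 < 0 → root in [2.685000, 3.180000]
step 3: m = 2.932500, f(m) = -2.325492 < 0 → root in [2.932500, 3.180000]
step 4: m = 3.056250, f(m) = 0.147729 > 0 → root in [2.932500, 3.056250]
step 5: m = 2.994375, f(m) = -1.127127 < 0 → root in [2.994375, 3.056250]
Midpoint of [2.994375, 3.056250] = 3.025312

3.02531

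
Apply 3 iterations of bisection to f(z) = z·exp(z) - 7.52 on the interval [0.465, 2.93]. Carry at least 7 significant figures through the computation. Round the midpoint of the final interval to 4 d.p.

1.5434

f(0.465000) = -6.779713, f(2.930000) = 47.351957 (opposite signs)
step 1: m = 1.697500, f(m) = 1.748825 > 0 → root in [0.465000, 1.697500]
step 2: m = 1.081250, f(m) = -4.332083 < 0 → root in [1.081250, 1.697500]
step 3: m = 1.389375, f(m) = -1.945353 < 0 → root in [1.389375, 1.697500]
Midpoint of [1.389375, 1.697500] = 1.543438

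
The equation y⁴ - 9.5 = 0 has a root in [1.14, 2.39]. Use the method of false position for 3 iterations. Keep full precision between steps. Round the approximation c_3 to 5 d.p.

1.69903

f(1.140000) = -7.811040, f(2.390000) = 23.128086
step 1: c = 1.455581, f(c) = -5.011043 < 0 → new bracket [1.455581, 2.390000]
step 2: c = 1.621983, f(c) = -2.578736 < 0 → new bracket [1.621983, 2.390000]
step 3: c = 1.699025, f(c) = -1.167034 < 0 → new bracket [1.699025, 2.390000]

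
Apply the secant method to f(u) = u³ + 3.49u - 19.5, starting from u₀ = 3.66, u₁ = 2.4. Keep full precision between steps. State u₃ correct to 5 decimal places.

Secant update: u_(k+1) = u_k − f(u_k)·(u_k − u_(k-1))/(f(u_k) − f(u_(k-1))).
f(u_0) = 42.301296, f(u_1) = 2.700000
u_2 = 2.400000 - (2.700000)·(2.400000 - 3.660000)/(2.700000 - (42.301296)) = 2.314094; f(u_2) = 0.968228
u_3 = 2.314094 - (0.968228)·(2.314094 - 2.400000)/(0.968228 - (2.700000)) = 2.266064; f(u_3) = 0.044903

2.26606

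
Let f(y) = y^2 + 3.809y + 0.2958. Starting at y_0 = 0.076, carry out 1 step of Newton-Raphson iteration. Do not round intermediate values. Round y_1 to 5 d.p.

Newton update: y ← y − f(y)/f'(y).
f'(y) = 2y + 3.809
y_0 = 0.076000: f = 0.591060, f' = 3.961000 → y_1 = 0.076000 - (0.591060)/(3.961000) = -0.073220

-0.07322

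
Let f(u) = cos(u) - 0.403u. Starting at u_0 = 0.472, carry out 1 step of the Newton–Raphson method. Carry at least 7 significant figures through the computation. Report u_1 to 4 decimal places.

1.2887

f'(u) = -sin(u) - 0.403
u_0 = 0.472000: f = 0.700445, f' = -0.857669 → u_1 = 0.472000 - (0.700445)/(-0.857669) = 1.288685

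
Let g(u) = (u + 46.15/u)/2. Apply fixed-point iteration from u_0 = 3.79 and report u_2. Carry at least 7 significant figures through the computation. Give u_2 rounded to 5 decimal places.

u_1 = g(3.790000) = 7.983391
u_2 = g(7.983391) = 6.882071

6.88207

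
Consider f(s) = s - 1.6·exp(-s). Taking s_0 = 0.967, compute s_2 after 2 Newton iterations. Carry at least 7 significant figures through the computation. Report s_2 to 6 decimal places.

f'(s) = 1 + 1.6·exp(-s)
s_0 = 0.967000: f = 0.358645, f' = 1.608355 → s_1 = 0.967000 - (0.358645)/(1.608355) = 0.744011
s_1 = 0.744011: f = -0.016315, f' = 1.760326 → s_2 = 0.744011 - (-0.016315)/(1.760326) = 0.753279

0.753279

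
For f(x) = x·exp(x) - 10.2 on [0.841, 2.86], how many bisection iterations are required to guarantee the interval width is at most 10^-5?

18

Initial width b − a = 2.86 − 0.841 = 2.019000.
After n steps the width is (b−a)/2^n; need (b−a)/2^n ≤ 10^-5.
So n ≥ log₂(2.019000/10^-5) = log₂(201900.0000) ≈ 17.6233.
Hence n = 18.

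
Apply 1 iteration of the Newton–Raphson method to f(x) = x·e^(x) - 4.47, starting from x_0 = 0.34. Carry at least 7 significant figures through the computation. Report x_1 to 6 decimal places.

Newton update: x ← x − f(x)/f'(x).
f'(x) = (x + 1)·e^(x)
x_0 = 0.340000: f = -3.992318, f' = 1.882630 → x_1 = 0.340000 - (-3.992318)/(1.882630) = 2.460607

2.460607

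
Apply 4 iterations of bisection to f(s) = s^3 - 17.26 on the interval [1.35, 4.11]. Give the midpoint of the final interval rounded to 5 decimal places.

2.64375

f(1.350000) = -14.799625, f(4.110000) = 52.166531 (opposite signs)
step 1: m = 2.730000, f(m) = 3.086417 > 0 → root in [1.350000, 2.730000]
step 2: m = 2.040000, f(m) = -8.770336 < 0 → root in [2.040000, 2.730000]
step 3: m = 2.385000, f(m) = -3.693583 < 0 → root in [2.385000, 2.730000]
step 4: m = 2.557500, f(m) = -0.531888 < 0 → root in [2.557500, 2.730000]
Midpoint of [2.557500, 2.730000] = 2.643750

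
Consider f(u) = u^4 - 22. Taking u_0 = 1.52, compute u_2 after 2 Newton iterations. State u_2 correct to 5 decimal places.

f'(u) = 4u^3
u_0 = 1.520000: f = -16.662052, f' = 14.047232 → u_1 = 1.520000 - (-16.662052)/(14.047232) = 2.706145
u_1 = 2.706145: f = 31.629550, f' = 79.270775 → u_2 = 2.706145 - (31.629550)/(79.270775) = 2.307138

2.30714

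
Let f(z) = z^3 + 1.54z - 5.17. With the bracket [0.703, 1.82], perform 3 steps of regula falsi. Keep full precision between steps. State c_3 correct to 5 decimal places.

False-position update: c = (a·f(b) − b·f(a))/(f(b) − f(a)); replace the endpoint whose sign matches f(c).
f(0.703000) = -3.739951, f(1.820000) = 3.661368
step 1: c = 1.267430, f(c) = -1.182186 < 0 → new bracket [1.267430, 1.820000]
step 2: c = 1.402298, f(c) = -0.252927 < 0 → new bracket [1.402298, 1.820000]
step 3: c = 1.429288, f(c) = -0.049053 < 0 → new bracket [1.429288, 1.820000]

1.42929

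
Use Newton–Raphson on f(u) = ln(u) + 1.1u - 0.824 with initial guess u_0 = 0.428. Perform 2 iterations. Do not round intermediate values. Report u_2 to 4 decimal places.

Newton update: u ← u − f(u)/f'(u).
f'(u) = 1/u + 1.1
u_0 = 0.428000: f = -1.201832, f' = 3.436449 → u_1 = 0.428000 - (-1.201832)/(3.436449) = 0.777731
u_1 = 0.777731: f = -0.219871, f' = 2.385792 → u_2 = 0.777731 - (-0.219871)/(2.385792) = 0.869889

0.8699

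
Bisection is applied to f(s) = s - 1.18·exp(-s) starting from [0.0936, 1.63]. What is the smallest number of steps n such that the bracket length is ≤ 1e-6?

21

Initial width b − a = 1.63 − 0.0936 = 1.536400.
After n steps the width is (b−a)/2^n; need (b−a)/2^n ≤ 1e-6.
So n ≥ log₂(1.536400/1e-6) = log₂(1536400.0000) ≈ 20.5511.
Hence n = 21.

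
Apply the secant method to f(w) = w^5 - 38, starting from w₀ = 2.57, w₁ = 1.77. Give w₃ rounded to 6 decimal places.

2.115332

f(w_0) = 74.115489, f(w_1) = -20.627340
w_2 = 1.770000 - (-20.627340)·(1.770000 - 2.570000)/(-20.627340 - (74.115489)) = 1.944175; f(w_2) = -10.223518
w_3 = 1.944175 - (-10.223518)·(1.944175 - 1.770000)/(-10.223518 - (-20.627340)) = 2.115332; f(w_3) = 4.353860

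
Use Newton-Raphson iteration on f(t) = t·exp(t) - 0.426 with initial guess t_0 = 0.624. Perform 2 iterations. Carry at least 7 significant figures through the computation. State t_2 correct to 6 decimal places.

0.315777

Newton update: t ← t − f(t)/f'(t).
f'(t) = (t + 1)·exp(t)
t_0 = 0.624000: f = 0.738620, f' = 3.030999 → t_1 = 0.624000 - (0.738620)/(3.030999) = 0.380311
t_1 = 0.380311: f = 0.130296, f' = 2.019036 → t_2 = 0.380311 - (0.130296)/(2.019036) = 0.315777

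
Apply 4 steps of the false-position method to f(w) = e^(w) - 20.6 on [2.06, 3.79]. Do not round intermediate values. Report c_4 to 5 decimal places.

f(2.060000) = -12.754030, f(3.790000) = 23.656400
step 1: c = 2.665993, f(c) = -6.217774 < 0 → new bracket [2.665993, 3.790000]
step 2: c = 2.899935, f(c) = -2.427035 < 0 → new bracket [2.899935, 3.790000]
step 3: c = 2.982755, f(c) = -0.857876 < 0 → new bracket [2.982755, 3.790000]
step 4: c = 3.011004, f(c) = -0.292219 < 0 → new bracket [3.011004, 3.790000]

3.01100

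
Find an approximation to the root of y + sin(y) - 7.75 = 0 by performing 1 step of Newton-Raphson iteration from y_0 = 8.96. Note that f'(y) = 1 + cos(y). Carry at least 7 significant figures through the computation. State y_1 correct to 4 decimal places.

y_0 = 8.960000: f = 1.658224, f' = 0.106079 → y_1 = 8.960000 - (1.658224)/(0.106079) = -6.671992

-6.6720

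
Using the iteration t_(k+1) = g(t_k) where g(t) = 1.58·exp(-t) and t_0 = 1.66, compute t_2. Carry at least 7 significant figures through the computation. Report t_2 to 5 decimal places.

1.17000

t_1 = g(1.660000) = 0.300420
t_2 = g(0.300420) = 1.170002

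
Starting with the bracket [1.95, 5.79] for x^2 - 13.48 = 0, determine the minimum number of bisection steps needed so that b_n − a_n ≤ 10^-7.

Initial width b − a = 5.79 − 1.95 = 3.840000.
After n steps the width is (b−a)/2^n; need (b−a)/2^n ≤ 10^-7.
So n ≥ log₂(3.840000/10^-7) = log₂(38400000.0000) ≈ 25.1946.
Hence n = 26.

26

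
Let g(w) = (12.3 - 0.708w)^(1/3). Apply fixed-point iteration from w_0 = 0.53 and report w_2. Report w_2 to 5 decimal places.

w_1 = g(0.530000) = 2.284634
w_2 = g(2.284634) = 2.202372

2.20237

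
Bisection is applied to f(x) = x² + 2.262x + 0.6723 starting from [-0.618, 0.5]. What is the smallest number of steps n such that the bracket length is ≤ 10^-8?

27

Initial width b − a = 0.5 − -0.618 = 1.118000.
After n steps the width is (b−a)/2^n; need (b−a)/2^n ≤ 10^-8.
So n ≥ log₂(1.118000/10^-8) = log₂(111800000.0000) ≈ 26.7363.
Hence n = 27.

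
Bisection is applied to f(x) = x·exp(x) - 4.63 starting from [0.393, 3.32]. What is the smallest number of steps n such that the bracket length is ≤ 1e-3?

Initial width b − a = 3.32 − 0.393 = 2.927000.
After n steps the width is (b−a)/2^n; need (b−a)/2^n ≤ 1e-3.
So n ≥ log₂(2.927000/1e-3) = log₂(2927.0000) ≈ 11.5152.
Hence n = 12.

12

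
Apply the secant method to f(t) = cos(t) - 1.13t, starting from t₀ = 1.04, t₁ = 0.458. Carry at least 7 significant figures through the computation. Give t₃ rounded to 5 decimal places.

Secant update: t_(k+1) = t_k − f(t_k)·(t_k − t_(k-1))/(f(t_k) − f(t_(k-1))).
f(t_0) = -0.668980, f(t_1) = 0.379399
t_2 = 0.458000 - (0.379399)·(0.458000 - 1.040000)/(0.379399 - (-0.668980)) = 0.668621; f(t_2) = 0.029136
t_3 = 0.668621 - (0.029136)·(0.668621 - 0.458000)/(0.029136 - (0.379399)) = 0.686141; f(t_3) = -0.001642

0.68614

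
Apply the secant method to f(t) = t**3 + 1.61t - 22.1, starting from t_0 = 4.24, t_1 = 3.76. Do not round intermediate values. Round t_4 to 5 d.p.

2.63023

Secant update: t_(k+1) = t_k − f(t_k)·(t_k − t_(k-1))/(f(t_k) − f(t_(k-1))).
f(t_0) = 60.951424, f(t_1) = 37.110976
t_2 = 3.760000 - (37.110976)·(3.760000 - 4.240000)/(37.110976 - (60.951424)) = 3.012813; f(t_2) = 10.098065
t_3 = 3.012813 - (10.098065)·(3.012813 - 3.760000)/(10.098065 - (37.110976)) = 2.733497; f(t_3) = 2.725638
t_4 = 2.733497 - (2.725638)·(2.733497 - 3.012813)/(2.725638 - (10.098065)) = 2.630232; f(t_4) = 0.330934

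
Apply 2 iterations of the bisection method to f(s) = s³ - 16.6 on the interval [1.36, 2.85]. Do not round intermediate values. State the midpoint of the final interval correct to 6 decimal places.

2.663750

f(1.360000) = -14.084544, f(2.850000) = 6.549125 (opposite signs)
step 1: m = 2.105000, f(m) = -7.272692 < 0 → root in [2.105000, 2.850000]
step 2: m = 2.477500, f(m) = -1.393090 < 0 → root in [2.477500, 2.850000]
Midpoint of [2.477500, 2.850000] = 2.663750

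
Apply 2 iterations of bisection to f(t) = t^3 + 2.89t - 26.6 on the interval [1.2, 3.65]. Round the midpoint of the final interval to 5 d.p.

f(1.200000) = -21.404000, f(3.650000) = 32.575625 (opposite signs)
step 1: m = 2.425000, f(m) = -5.331234 < 0 → root in [2.425000, 3.650000]
step 2: m = 3.037500, f(m) = 10.203584 > 0 → root in [2.425000, 3.037500]
Midpoint of [2.425000, 3.037500] = 2.731250

2.73125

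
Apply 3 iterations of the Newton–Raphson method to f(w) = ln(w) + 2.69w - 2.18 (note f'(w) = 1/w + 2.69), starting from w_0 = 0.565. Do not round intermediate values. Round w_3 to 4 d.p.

w_0 = 0.565000: f = -1.231080, f' = 4.459912 → w_1 = 0.565000 - (-1.231080)/(4.459912) = 0.841032
w_1 = 0.841032: f = -0.090748, f' = 3.879015 → w_2 = 0.841032 - (-0.090748)/(3.879015) = 0.864427
w_2 = 0.864427: f = -0.000380, f' = 3.846836 → w_3 = 0.864427 - (-0.000380)/(3.846836) = 0.864526

0.8645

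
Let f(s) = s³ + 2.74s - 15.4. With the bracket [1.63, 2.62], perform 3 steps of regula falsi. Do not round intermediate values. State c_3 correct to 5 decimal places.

f(1.630000) = -6.603053, f(2.620000) = 9.763528
step 1: c = 2.029413, f(c) = -1.481239 < 0 → new bracket [2.029413, 2.620000]
step 2: c = 2.107209, f(c) = -0.269543 < 0 → new bracket [2.107209, 2.620000]
step 3: c = 2.120985, f(c) = -0.047079 < 0 → new bracket [2.120985, 2.620000]

2.12099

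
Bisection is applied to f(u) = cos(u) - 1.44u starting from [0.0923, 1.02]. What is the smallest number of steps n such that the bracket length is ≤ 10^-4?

Initial width b − a = 1.02 − 0.0923 = 0.927700.
After n steps the width is (b−a)/2^n; need (b−a)/2^n ≤ 10^-4.
So n ≥ log₂(0.927700/10^-4) = log₂(9277.0000) ≈ 13.1794.
Hence n = 14.

14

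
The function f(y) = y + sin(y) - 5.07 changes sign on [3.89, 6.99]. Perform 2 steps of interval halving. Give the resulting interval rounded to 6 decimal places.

f(3.890000) = -1.860473, f(6.990000) = 2.569415 (opposite signs)
step 1: m = 5.440000, f(m) = -0.376765 < 0 → root in [5.440000, 6.990000]
step 2: m = 6.215000, f(m) = 1.076868 > 0 → root in [5.440000, 6.215000]

[5.440000, 6.215000]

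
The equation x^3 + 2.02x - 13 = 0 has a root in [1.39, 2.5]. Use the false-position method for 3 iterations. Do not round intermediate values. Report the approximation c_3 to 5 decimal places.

f(1.390000) = -7.506581, f(2.500000) = 7.675000
step 1: c = 1.938843, f(c) = -1.795208 < 0 → new bracket [1.938843, 2.500000]
step 2: c = 2.045218, f(c) = -0.313682 < 0 → new bracket [2.045218, 2.500000]
step 3: c = 2.063075, f(c) = -0.051560 < 0 → new bracket [2.063075, 2.500000]

2.06308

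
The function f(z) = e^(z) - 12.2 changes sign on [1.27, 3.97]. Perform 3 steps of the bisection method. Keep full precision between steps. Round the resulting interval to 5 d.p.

[2.28250, 2.62000]

f(1.270000) = -8.639147, f(3.970000) = 40.784531 (opposite signs)
step 1: m = 2.620000, f(m) = 1.535724 > 0 → root in [1.270000, 2.620000]
step 2: m = 1.945000, f(m) = -5.206368 < 0 → root in [1.945000, 2.620000]
step 3: m = 2.282500, f(m) = -2.398847 < 0 → root in [2.282500, 2.620000]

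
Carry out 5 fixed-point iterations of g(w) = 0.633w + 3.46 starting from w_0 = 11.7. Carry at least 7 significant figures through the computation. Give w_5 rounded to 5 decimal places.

w_1 = g(11.700000) = 10.866100
w_2 = g(10.866100) = 10.338241
w_3 = g(10.338241) = 10.004107
w_4 = g(10.004107) = 9.792600
w_5 = g(9.792600) = 9.658716

9.65872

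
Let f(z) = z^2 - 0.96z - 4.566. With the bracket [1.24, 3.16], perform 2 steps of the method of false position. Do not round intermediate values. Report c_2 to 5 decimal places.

2.64868

f(1.240000) = -4.218800, f(3.160000) = 2.386000
step 1: c = 2.466395, f(c) = -0.850634 < 0 → new bracket [2.466395, 3.160000]
step 2: c = 2.648685, f(c) = -0.093207 < 0 → new bracket [2.648685, 3.160000]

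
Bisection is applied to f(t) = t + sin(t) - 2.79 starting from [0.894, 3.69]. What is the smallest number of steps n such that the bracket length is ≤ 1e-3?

12

Initial width b − a = 3.69 − 0.894 = 2.796000.
After n steps the width is (b−a)/2^n; need (b−a)/2^n ≤ 1e-3.
So n ≥ log₂(2.796000/1e-3) = log₂(2796.0000) ≈ 11.4491.
Hence n = 12.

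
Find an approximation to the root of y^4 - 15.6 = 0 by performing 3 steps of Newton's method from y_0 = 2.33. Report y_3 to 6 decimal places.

f'(y) = 4y^3
y_0 = 2.330000: f = 13.872955, f' = 50.597348 → y_1 = 2.330000 - (13.872955)/(50.597348) = 2.055817
y_1 = 2.055817: f = 2.262302, f' = 34.754662 → y_2 = 2.055817 - (2.262302)/(34.754662) = 1.990723
y_2 = 1.990723: f = 0.105197, f' = 31.556769 → y_3 = 1.990723 - (0.105197)/(31.556769) = 1.987389

1.987389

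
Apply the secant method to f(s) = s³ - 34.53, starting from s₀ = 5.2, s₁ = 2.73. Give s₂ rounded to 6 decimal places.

3.021310

f(s_0) = 106.078000, f(s_1) = -14.183583
s_2 = 2.730000 - (-14.183583)·(2.730000 - 5.200000)/(-14.183583 - (106.078000)) = 3.021310; f(s_2) = -6.950522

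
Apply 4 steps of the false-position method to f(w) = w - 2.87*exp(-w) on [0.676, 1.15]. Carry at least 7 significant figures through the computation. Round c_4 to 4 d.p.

f(0.676000) = -0.783818, f(1.150000) = 0.241252
step 1: c = 1.038443, f(c) = 0.022448 > 0 → new bracket [0.676000, 1.038443]
step 2: c = 1.028352, f(c) = 0.002052 > 0 → new bracket [0.676000, 1.028352]
step 3: c = 1.027432, f(c) = 0.000187 > 0 → new bracket [0.676000, 1.027432]
step 4: c = 1.027348, f(c) = 0.000017 > 0 → new bracket [0.676000, 1.027348]

1.0273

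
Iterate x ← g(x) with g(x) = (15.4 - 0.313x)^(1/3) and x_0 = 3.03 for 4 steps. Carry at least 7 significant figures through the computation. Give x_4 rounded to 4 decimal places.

2.4460

x_1 = g(3.030000) = 2.435784
x_2 = g(2.435784) = 2.446189
x_3 = g(2.446189) = 2.446007
x_4 = g(2.446007) = 2.446010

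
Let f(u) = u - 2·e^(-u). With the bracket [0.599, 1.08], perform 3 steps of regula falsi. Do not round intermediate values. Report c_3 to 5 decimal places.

0.85265

False-position update: c = (a·f(b) − b·f(a))/(f(b) − f(a)); replace the endpoint whose sign matches f(c).
f(0.599000) = -0.499721, f(1.080000) = 0.400809
step 1: c = 0.865916, f(c) = 0.024584 > 0 → new bracket [0.599000, 0.865916]
step 2: c = 0.853401, f(c) = 0.001473 > 0 → new bracket [0.599000, 0.853401]
step 3: c = 0.852653, f(c) = 0.000088 > 0 → new bracket [0.599000, 0.852653]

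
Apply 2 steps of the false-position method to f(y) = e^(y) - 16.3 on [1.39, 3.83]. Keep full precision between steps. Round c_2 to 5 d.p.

2.47274

f(1.390000) = -12.285150, f(3.830000) = 29.762538
step 1: c = 2.102899, f(c) = -8.110120 < 0 → new bracket [2.102899, 3.830000]
step 2: c = 2.472744, f(c) = -4.445071 < 0 → new bracket [2.472744, 3.830000]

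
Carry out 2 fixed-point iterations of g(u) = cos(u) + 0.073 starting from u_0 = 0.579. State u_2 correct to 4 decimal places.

0.6867

u_1 = g(0.579000) = 0.910010
u_2 = g(0.910010) = 0.686738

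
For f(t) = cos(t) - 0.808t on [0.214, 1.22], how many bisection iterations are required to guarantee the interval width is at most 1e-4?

14

Initial width b − a = 1.22 − 0.214 = 1.006000.
After n steps the width is (b−a)/2^n; need (b−a)/2^n ≤ 1e-4.
So n ≥ log₂(1.006000/1e-4) = log₂(10060.0000) ≈ 13.2963.
Hence n = 14.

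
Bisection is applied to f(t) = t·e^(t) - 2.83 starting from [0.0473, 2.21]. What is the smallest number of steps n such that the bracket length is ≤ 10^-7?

25

Initial width b − a = 2.21 − 0.0473 = 2.162700.
After n steps the width is (b−a)/2^n; need (b−a)/2^n ≤ 10^-7.
So n ≥ log₂(2.162700/10^-7) = log₂(21627000.0000) ≈ 24.3663.
Hence n = 25.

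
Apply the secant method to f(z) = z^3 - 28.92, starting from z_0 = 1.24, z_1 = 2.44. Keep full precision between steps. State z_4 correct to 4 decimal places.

Secant update: z_(k+1) = z_k − f(z_k)·(z_k − z_(k-1))/(f(z_k) − f(z_(k-1))).
f(z_0) = -27.013376, f(z_1) = -14.393216
z_2 = 2.440000 - (-14.393216)·(2.440000 - 1.240000)/(-14.393216 - (-27.013376)) = 3.808593; f(z_2) = 26.325079
z_3 = 3.808593 - (26.325079)·(3.808593 - 2.440000)/(26.325079 - (-14.393216)) = 2.923774; f(z_3) = -3.926252
z_4 = 2.923774 - (-3.926252)·(2.923774 - 3.808593)/(-3.926252 - (26.325079)) = 3.038613; f(z_4) = -0.863984

3.0386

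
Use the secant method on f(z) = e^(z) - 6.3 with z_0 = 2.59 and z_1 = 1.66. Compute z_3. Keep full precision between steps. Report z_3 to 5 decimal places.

1.84625

Secant update: z_(k+1) = z_k − f(z_k)·(z_k − z_(k-1))/(f(z_k) − f(z_(k-1))).
f(z_0) = 7.029772, f(z_1) = -1.040689
z_2 = 1.660000 - (-1.040689)·(1.660000 - 2.590000)/(-1.040689 - (7.029772)) = 1.779924; f(z_2) = -0.370595
z_3 = 1.779924 - (-0.370595)·(1.779924 - 1.660000)/(-0.370595 - (-1.040689)) = 1.846248; f(z_3) = 0.036000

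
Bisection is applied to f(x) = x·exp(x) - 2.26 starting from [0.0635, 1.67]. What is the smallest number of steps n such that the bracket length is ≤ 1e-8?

28

Initial width b − a = 1.67 − 0.0635 = 1.606500.
After n steps the width is (b−a)/2^n; need (b−a)/2^n ≤ 1e-8.
So n ≥ log₂(1.606500/1e-8) = log₂(160650000.0000) ≈ 27.2593.
Hence n = 28.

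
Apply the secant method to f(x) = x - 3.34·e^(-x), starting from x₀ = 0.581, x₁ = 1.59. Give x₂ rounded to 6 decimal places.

f(x_0) = -1.287191, f(x_1) = 0.908888
x_2 = 1.590000 - (0.908888)·(1.590000 - 0.581000)/(0.908888 - (-1.287191)) = 1.172407; f(x_2) = 0.138273

1.172407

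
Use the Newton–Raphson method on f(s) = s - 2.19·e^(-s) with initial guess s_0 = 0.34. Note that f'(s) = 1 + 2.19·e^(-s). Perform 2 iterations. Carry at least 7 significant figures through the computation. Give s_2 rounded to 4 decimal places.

0.8934

s_0 = 0.340000: f = -1.218777, f' = 2.558777 → s_1 = 0.340000 - (-1.218777)/(2.558777) = 0.816312
s_1 = 0.816312: f = -0.151797, f' = 1.968109 → s_2 = 0.816312 - (-0.151797)/(1.968109) = 0.893440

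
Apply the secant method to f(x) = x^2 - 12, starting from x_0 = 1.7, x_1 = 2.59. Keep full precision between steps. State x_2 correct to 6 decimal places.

f(x_0) = -9.110000, f(x_1) = -5.291900
x_2 = 2.590000 - (-5.291900)·(2.590000 - 1.700000)/(-5.291900 - (-9.110000)) = 3.823543; f(x_2) = 2.619482

3.823543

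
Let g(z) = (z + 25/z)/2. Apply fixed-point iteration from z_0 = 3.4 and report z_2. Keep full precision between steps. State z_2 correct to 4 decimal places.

5.0132

z_1 = g(3.400000) = 5.376471
z_2 = g(5.376471) = 5.013181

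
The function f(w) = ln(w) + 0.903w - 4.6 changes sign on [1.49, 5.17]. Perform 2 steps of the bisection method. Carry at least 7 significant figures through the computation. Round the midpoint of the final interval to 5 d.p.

3.79000

f(1.490000) = -2.855754, f(5.170000) = 1.711383 (opposite signs)
step 1: m = 3.330000, f(m) = -0.390038 < 0 → root in [3.330000, 5.170000]
step 2: m = 4.250000, f(m) = 0.684669 > 0 → root in [3.330000, 4.250000]
Midpoint of [3.330000, 4.250000] = 3.790000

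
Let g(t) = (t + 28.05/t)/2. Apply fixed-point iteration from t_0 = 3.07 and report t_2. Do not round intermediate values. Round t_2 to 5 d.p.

t_1 = g(3.070000) = 6.103404
t_2 = g(6.103404) = 5.349600

5.34960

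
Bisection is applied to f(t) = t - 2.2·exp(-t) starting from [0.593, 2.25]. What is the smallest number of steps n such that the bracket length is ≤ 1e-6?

Initial width b − a = 2.25 − 0.593 = 1.657000.
After n steps the width is (b−a)/2^n; need (b−a)/2^n ≤ 1e-6.
So n ≥ log₂(1.657000/1e-6) = log₂(1657000.0000) ≈ 20.6601.
Hence n = 21.

21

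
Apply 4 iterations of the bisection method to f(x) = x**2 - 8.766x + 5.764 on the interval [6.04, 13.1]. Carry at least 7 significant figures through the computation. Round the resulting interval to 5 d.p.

f(6.040000) = -10.701040, f(13.100000) = 62.539400 (opposite signs)
step 1: m = 9.570000, f(m) = 13.458280 > 0 → root in [6.040000, 9.570000]
step 2: m = 7.805000, f(m) = -1.736605 < 0 → root in [7.805000, 9.570000]
step 3: m = 8.687500, f(m) = 5.082031 > 0 → root in [7.805000, 8.687500]
step 4: m = 8.246250, f(m) = 1.478012 > 0 → root in [7.805000, 8.246250]

[7.80500, 8.24625]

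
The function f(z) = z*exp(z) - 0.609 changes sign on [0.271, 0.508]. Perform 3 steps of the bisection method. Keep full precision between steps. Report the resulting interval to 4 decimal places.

[0.3895, 0.4191]

f(0.271000) = -0.253644, f(0.508000) = 0.235278 (opposite signs)
step 1: m = 0.389500, f(m) = -0.034004 < 0 → root in [0.389500, 0.508000]
step 2: m = 0.448750, f(m) = 0.093901 > 0 → root in [0.389500, 0.448750]
step 3: m = 0.419125, f(m) = 0.028334 > 0 → root in [0.389500, 0.419125]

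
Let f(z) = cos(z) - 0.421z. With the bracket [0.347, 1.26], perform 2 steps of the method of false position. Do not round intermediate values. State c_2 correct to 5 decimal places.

f(0.347000) = 0.794310, f(1.260000) = -0.224643
step 1: c = 1.058716, f(c) = 0.044273 > 0 → new bracket [1.058716, 1.260000]
step 2: c = 1.091854, f(c) = 0.001170 > 0 → new bracket [1.091854, 1.260000]

1.09185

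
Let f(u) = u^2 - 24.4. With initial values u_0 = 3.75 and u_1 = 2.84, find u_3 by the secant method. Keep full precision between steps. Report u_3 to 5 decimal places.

4.84209

Secant update: u_(k+1) = u_k − f(u_k)·(u_k − u_(k-1))/(f(u_k) − f(u_(k-1))).
f(u_0) = -10.337500, f(u_1) = -16.334400
u_2 = 2.840000 - (-16.334400)·(2.840000 - 3.750000)/(-16.334400 - (-10.337500)) = 5.318665; f(u_2) = 3.888194
u_3 = 5.318665 - (3.888194)·(5.318665 - 2.840000)/(3.888194 - (-16.334400)) = 4.842092; f(u_3) = -0.954142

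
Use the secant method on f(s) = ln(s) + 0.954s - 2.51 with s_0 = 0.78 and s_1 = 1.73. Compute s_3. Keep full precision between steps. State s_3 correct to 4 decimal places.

1.9370

f(s_0) = -2.014341, f(s_1) = -0.311459
s_2 = 1.730000 - (-0.311459)·(1.730000 - 0.780000)/(-0.311459 - (-2.014341)) = 1.903756; f(s_2) = -0.049988
s_3 = 1.903756 - (-0.049988)·(1.903756 - 1.730000)/(-0.049988 - (-0.311459)) = 1.936975; f(s_3) = -0.000999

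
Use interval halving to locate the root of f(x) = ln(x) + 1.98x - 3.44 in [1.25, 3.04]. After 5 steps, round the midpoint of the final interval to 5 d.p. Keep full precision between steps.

f(1.250000) = -0.741856, f(3.040000) = 3.691058 (opposite signs)
step 1: m = 2.145000, f(m) = 1.570240 > 0 → root in [1.250000, 2.145000]
step 2: m = 1.697500, f(m) = 0.450207 > 0 → root in [1.250000, 1.697500]
step 3: m = 1.473750, f(m) = -0.134165 < 0 → root in [1.473750, 1.697500]
step 4: m = 1.585625, f(m) = 0.160516 > 0 → root in [1.473750, 1.585625]
step 5: m = 1.529687, f(m) = 0.013845 > 0 → root in [1.473750, 1.529687]
Midpoint of [1.473750, 1.529687] = 1.501719

1.50172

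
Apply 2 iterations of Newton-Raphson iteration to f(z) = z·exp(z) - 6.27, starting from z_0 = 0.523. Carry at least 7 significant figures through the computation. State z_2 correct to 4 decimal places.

2.0222

f'(z) = (z + 1)·exp(z)
z_0 = 0.523000: f = -5.387656, f' = 2.569425 → z_1 = 0.523000 - (-5.387656)/(2.569425) = 2.619834
z_1 = 2.619834: f = 29.709326, f' = 49.712765 → z_2 = 2.619834 - (29.709326)/(49.712765) = 2.022214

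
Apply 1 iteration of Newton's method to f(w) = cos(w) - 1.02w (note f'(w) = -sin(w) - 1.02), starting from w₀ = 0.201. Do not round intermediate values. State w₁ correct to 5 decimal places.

w_0 = 0.201000: f = 0.774847, f' = -1.219649 → w_1 = 0.201000 - (0.774847)/(-1.219649) = 0.836303

0.83630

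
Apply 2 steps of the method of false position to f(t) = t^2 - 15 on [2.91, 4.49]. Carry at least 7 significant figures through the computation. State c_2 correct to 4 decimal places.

f(2.910000) = -6.531900, f(4.490000) = 5.160100
step 1: c = 3.792689, f(c) = -0.615509 < 0 → new bracket [3.792689, 4.490000]
step 2: c = 3.867002, f(c) = -0.046297 < 0 → new bracket [3.867002, 4.490000]

3.8670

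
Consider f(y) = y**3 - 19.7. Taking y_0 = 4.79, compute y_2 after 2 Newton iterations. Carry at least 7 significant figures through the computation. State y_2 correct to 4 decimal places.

Newton update: y ← y − f(y)/f'(y).
f'(y) = 3y**2
y_0 = 4.790000: f = 90.202239, f' = 68.832300 → y_1 = 4.790000 - (90.202239)/(68.832300) = 3.479536
y_1 = 3.479536: f = 22.427343, f' = 36.321516 → y_2 = 3.479536 - (22.427343)/(36.321516) = 2.862069

2.8621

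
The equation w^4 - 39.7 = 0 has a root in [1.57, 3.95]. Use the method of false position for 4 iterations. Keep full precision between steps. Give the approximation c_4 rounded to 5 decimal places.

False-position update: c = (a·f(b) − b·f(a))/(f(b) − f(a)); replace the endpoint whose sign matches f(c).
f(1.570000) = -33.624268, f(3.950000) = 203.738006
step 1: c = 1.907146, f(c) = -26.470732 < 0 → new bracket [1.907146, 3.950000]
step 2: c = 2.142045, f(c) = -18.646973 < 0 → new bracket [2.142045, 3.950000]
step 3: c = 2.293642, f(c) = -12.024042 < 0 → new bracket [2.293642, 3.950000]
step 4: c = 2.385948, f(c) = -7.292616 < 0 → new bracket [2.385948, 3.950000]

2.38595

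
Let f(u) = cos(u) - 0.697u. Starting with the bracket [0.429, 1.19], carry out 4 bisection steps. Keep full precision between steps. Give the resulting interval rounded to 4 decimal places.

[0.8571, 0.9046]

f(0.429000) = 0.610369, f(1.190000) = -0.457770 (opposite signs)
step 1: m = 0.809500, f(m) = 0.125639 > 0 → root in [0.809500, 1.190000]
step 2: m = 0.999750, f(m) = -0.156313 < 0 → root in [0.809500, 0.999750]
step 3: m = 0.904625, f(m) = -0.012543 < 0 → root in [0.809500, 0.904625]
step 4: m = 0.857063, f(m) = 0.057288 > 0 → root in [0.857063, 0.904625]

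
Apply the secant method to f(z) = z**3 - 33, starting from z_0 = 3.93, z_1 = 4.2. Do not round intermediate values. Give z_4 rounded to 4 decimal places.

f(z_0) = 27.698457, f(z_1) = 41.088000
z_2 = 4.200000 - (41.088000)·(4.200000 - 3.930000)/(41.088000 - (27.698457)) = 3.371461; f(z_2) = 5.322548
z_3 = 3.371461 - (5.322548)·(3.371461 - 4.200000)/(5.322548 - (41.088000)) = 3.248159; f(z_3) = 1.269829
z_4 = 3.248159 - (1.269829)·(3.248159 - 3.371461)/(1.269829 - (5.322548)) = 3.209525; f(z_4) = 0.061493

3.2095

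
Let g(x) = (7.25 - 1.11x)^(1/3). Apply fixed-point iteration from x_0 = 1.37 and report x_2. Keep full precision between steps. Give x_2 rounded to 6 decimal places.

x_1 = g(1.370000) = 1.789372
x_2 = g(1.789372) = 1.739535

1.739535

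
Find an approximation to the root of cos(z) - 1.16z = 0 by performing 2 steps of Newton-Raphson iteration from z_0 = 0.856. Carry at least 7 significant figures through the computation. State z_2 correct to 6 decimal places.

f'(z) = -sin(z) - 1.16
z_0 = 0.856000: f = -0.337496, f' = -1.915227 → z_1 = 0.856000 - (-0.337496)/(-1.915227) = 0.679783
z_1 = 0.679783: f = -0.010838, f' = -1.788624 → z_2 = 0.679783 - (-0.010838)/(-1.788624) = 0.673723

0.673723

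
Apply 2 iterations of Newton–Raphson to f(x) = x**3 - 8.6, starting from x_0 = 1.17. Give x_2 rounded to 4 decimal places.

2.2631

f'(x) = 3x**2
x_0 = 1.170000: f = -6.998387, f' = 4.106700 → x_1 = 1.170000 - (-6.998387)/(4.106700) = 2.874139
x_1 = 2.874139: f = 15.142324, f' = 24.782022 → x_2 = 2.874139 - (15.142324)/(24.782022) = 2.263118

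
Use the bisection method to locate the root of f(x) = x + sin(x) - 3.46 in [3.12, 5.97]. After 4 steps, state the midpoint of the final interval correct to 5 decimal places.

f(3.120000) = -0.318409, f(5.970000) = 2.201909 (opposite signs)
step 1: m = 4.545000, f(m) = 0.098977 > 0 → root in [3.120000, 4.545000]
step 2: m = 3.832500, f(m) = -0.264737 < 0 → root in [3.832500, 4.545000]
step 3: m = 4.188750, f(m) = -0.137255 < 0 → root in [4.188750, 4.545000]
step 4: m = 4.366875, f(m) = -0.034027 < 0 → root in [4.366875, 4.545000]
Midpoint of [4.366875, 4.545000] = 4.455938

4.45594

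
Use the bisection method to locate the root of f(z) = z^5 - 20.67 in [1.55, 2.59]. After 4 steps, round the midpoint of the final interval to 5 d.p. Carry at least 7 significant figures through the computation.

f(1.550000) = -11.723390, f(2.590000) = 95.876389 (opposite signs)
step 1: m = 2.070000, f(m) = 17.335962 > 0 → root in [1.550000, 2.070000]
step 2: m = 1.810000, f(m) = -1.243576 < 0 → root in [1.810000, 2.070000]
step 3: m = 1.940000, f(m) = 6.809489 > 0 → root in [1.810000, 1.940000]
step 4: m = 1.875000, f(m) = 2.504286 > 0 → root in [1.810000, 1.875000]
Midpoint of [1.810000, 1.875000] = 1.842500

1.84250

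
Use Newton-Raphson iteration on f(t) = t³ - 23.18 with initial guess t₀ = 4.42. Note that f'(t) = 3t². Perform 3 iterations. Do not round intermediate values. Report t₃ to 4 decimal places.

t_0 = 4.420000: f = 63.170888, f' = 58.609200 → t_1 = 4.420000 - (63.170888)/(58.609200) = 3.342168
t_1 = 3.342168: f = 14.152298, f' = 33.510255 → t_2 = 3.342168 - (14.152298)/(33.510255) = 2.919840
t_2 = 2.919840: f = 1.713005, f' = 25.576403 → t_3 = 2.919840 - (1.713005)/(25.576403) = 2.852864

2.8529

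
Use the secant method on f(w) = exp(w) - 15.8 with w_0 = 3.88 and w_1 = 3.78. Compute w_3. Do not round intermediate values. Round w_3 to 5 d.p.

2.92666

f(w_0) = 32.624215, f(w_1) = 28.016042
w_2 = 3.780000 - (28.016042)·(3.780000 - 3.880000)/(28.016042 - (32.624215)) = 3.172036; f(w_2) = 8.056002
w_3 = 3.172036 - (8.056002)·(3.172036 - 3.780000)/(8.056002 - (28.016042)) = 2.926658; f(w_3) = 2.865139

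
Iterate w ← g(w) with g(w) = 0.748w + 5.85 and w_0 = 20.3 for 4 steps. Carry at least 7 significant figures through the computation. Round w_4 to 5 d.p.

w_1 = g(20.300000) = 21.034400
w_2 = g(21.034400) = 21.583731
w_3 = g(21.583731) = 21.994631
w_4 = g(21.994631) = 22.301984

22.30198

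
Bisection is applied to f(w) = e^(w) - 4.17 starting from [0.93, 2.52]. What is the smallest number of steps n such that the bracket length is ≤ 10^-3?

11

Initial width b − a = 2.52 − 0.93 = 1.590000.
After n steps the width is (b−a)/2^n; need (b−a)/2^n ≤ 10^-3.
So n ≥ log₂(1.590000/10^-3) = log₂(1590.0000) ≈ 10.6348.
Hence n = 11.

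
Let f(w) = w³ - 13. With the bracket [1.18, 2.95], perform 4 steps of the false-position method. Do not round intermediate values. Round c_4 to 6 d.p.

2.347582

f(1.180000) = -11.356968, f(2.950000) = 12.672375
step 1: c = 2.016554, f(c) = -4.799708 < 0 → new bracket [2.016554, 2.950000]
step 2: c = 2.272978, f(c) = -1.256819 < 0 → new bracket [2.272978, 2.950000]
step 3: c = 2.334065, f(c) = -0.284339 < 0 → new bracket [2.334065, 2.950000]
step 4: c = 2.347582, f(c) = -0.062143 < 0 → new bracket [2.347582, 2.950000]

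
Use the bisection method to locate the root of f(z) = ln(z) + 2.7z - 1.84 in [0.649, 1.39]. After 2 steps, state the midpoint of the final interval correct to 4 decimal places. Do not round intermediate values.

0.7416

f(0.649000) = -0.520023, f(1.390000) = 2.242304 (opposite signs)
step 1: m = 1.019500, f(m) = 0.931962 > 0 → root in [0.649000, 1.019500]
step 2: m = 0.834250, f(m) = 0.231253 > 0 → root in [0.649000, 0.834250]
Midpoint of [0.649000, 0.834250] = 0.741625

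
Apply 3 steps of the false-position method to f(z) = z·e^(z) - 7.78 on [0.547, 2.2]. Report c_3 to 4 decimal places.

f(0.547000) = -6.834751, f(2.200000) = 12.075030
step 1: c = 1.144460, f(c) = -4.185541 < 0 → new bracket [1.144460, 2.200000]
step 2: c = 1.416161, f(c) = -1.943623 < 0 → new bracket [1.416161, 2.200000]
step 3: c = 1.524837, f(c) = -0.774303 < 0 → new bracket [1.524837, 2.200000]

1.5248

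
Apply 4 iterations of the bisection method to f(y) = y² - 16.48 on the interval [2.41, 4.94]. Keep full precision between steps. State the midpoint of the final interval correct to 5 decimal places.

4.07031

f(2.410000) = -10.671900, f(4.940000) = 7.923600 (opposite signs)
step 1: m = 3.675000, f(m) = -2.974375 < 0 → root in [3.675000, 4.940000]
step 2: m = 4.307500, f(m) = 2.074556 > 0 → root in [3.675000, 4.307500]
step 3: m = 3.991250, f(m) = -0.549923 < 0 → root in [3.991250, 4.307500]
step 4: m = 4.149375, f(m) = 0.737313 > 0 → root in [3.991250, 4.149375]
Midpoint of [3.991250, 4.149375] = 4.070312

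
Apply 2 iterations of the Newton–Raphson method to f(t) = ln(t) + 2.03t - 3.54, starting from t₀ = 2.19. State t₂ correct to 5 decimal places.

Newton update: t ← t − f(t)/f'(t).
f'(t) = 1/t + 2.03
t_0 = 2.190000: f = 1.689602, f' = 2.486621 → t_1 = 2.190000 - (1.689602)/(2.486621) = 1.510523
t_1 = 1.510523: f = -0.061182, f' = 2.692022 → t_2 = 1.510523 - (-0.061182)/(2.692022) = 1.533250

1.53325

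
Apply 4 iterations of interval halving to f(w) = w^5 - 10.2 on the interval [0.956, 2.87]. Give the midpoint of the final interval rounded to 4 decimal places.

1.6139

f(0.956000) = -9.401473, f(2.870000) = 184.519517 (opposite signs)
step 1: m = 1.913000, f(m) = 15.419748 > 0 → root in [0.956000, 1.913000]
step 2: m = 1.434500, f(m) = -4.125609 < 0 → root in [1.434500, 1.913000]
step 3: m = 1.673750, f(m) = 2.935692 > 0 → root in [1.434500, 1.673750]
step 4: m = 1.554125, f(m) = -1.133707 < 0 → root in [1.554125, 1.673750]
Midpoint of [1.554125, 1.673750] = 1.613938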